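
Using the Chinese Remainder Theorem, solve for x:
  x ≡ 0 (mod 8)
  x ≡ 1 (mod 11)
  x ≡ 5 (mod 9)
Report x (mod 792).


Moduli 8, 11, 9 are pairwise coprime; by CRT there is a unique solution modulo M = 8 · 11 · 9 = 792.
Solve pairwise, accumulating the modulus:
  Start with x ≡ 0 (mod 8).
  Combine with x ≡ 1 (mod 11): since gcd(8, 11) = 1, we get a unique residue mod 88.
    Write x = 0 + 8·t and substitute into x ≡ 1 (mod 11): 8·t ≡ 1 − 0 = 1 (mod 11).
    The inverse of 8 mod 11 is 7 (since 8·7 = 56 = 5·11 + 1), so t ≡ 7·1 = 7 ≡ 7 (mod 11).
    Then x = 0 + 8·7 = 56, valid modulo lcm(8, 11) = 88: x ≡ 56 (mod 88).
  Combine with x ≡ 5 (mod 9): since gcd(88, 9) = 1, we get a unique residue mod 792.
    Write x = 56 + 88·t and substitute into x ≡ 5 (mod 9): 88·t ≡ 5 − 56 = -51 (mod 9).
    Reduce coefficients mod 9: 7·t ≡ 3 (mod 9).
    The inverse of 7 mod 9 is 4 (since 7·4 = 28 = 3·9 + 1), so t ≡ 4·3 = 12 ≡ 3 (mod 9).
    Then x = 56 + 88·3 = 320, valid modulo lcm(88, 9) = 792: x ≡ 320 (mod 792).
Verify: 320 mod 8 = 0 ✓, 320 mod 11 = 1 ✓, 320 mod 9 = 5 ✓.

x ≡ 320 (mod 792).


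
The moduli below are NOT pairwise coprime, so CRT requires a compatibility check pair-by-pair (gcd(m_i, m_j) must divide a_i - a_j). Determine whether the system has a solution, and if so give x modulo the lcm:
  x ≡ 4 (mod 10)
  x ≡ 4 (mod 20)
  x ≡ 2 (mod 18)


Moduli 10, 20, 18 are not pairwise coprime, so CRT works modulo lcm(m_i) when all pairwise compatibility conditions hold.
Pairwise compatibility: gcd(m_i, m_j) must divide a_i - a_j for every pair.
Merge one congruence at a time:
  Start: x ≡ 4 (mod 10).
  Combine with x ≡ 4 (mod 20): gcd(10, 20) = 10; 4 - 4 = 0, which IS divisible by 10, so compatible.
    Write x = 4 + 10·t and substitute into x ≡ 4 (mod 20): 10·t ≡ 4 − 4 = 0 (mod 20).
    Divide the congruence (and modulus) by g = 10: 1·t ≡ 0 (mod 2).
    So t ≡ 0 (mod 2).
    Then x = 4 + 10·0 = 4, valid modulo lcm(10, 20) = 20: x ≡ 4 (mod 20).
  Combine with x ≡ 2 (mod 18): gcd(20, 18) = 2; 2 - 4 = -2, which IS divisible by 2, so compatible.
    Write x = 4 + 20·t and substitute into x ≡ 2 (mod 18): 20·t ≡ 2 − 4 = -2 (mod 18).
    Divide the congruence (and modulus) by g = 2: 10·t ≡ -1 (mod 9).
    Reduce coefficients mod 9: 1·t ≡ 8 (mod 9).
    So t ≡ 8 (mod 9).
    Then x = 4 + 20·8 = 164, valid modulo lcm(20, 18) = 180: x ≡ 164 (mod 180).
Verify: 164 mod 10 = 4, 164 mod 20 = 4, 164 mod 18 = 2.

x ≡ 164 (mod 180).


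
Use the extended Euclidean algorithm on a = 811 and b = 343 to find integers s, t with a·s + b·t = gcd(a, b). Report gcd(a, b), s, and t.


Euclidean algorithm on (811, 343) — divide until remainder is 0:
  811 = 2 · 343 + 125
  343 = 2 · 125 + 93
  125 = 1 · 93 + 32
  93 = 2 · 32 + 29
  32 = 1 · 29 + 3
  29 = 9 · 3 + 2
  3 = 1 · 2 + 1
  2 = 2 · 1 + 0
gcd(811, 343) = 1.
Track Bezout coefficients alongside the remainders: start with r₀ = 811 = a·1 + b·0 (s = 1, t = 0) and r₁ = 343 = a·0 + b·1 (s = 0, t = 1); each new remainder r_{k+1} = r_{k-1} − q_k·r_k inherits s_{k+1} = s_{k-1} − q_k·s_k, t_{k+1} = t_{k-1} − q_k·t_k, so r_k = a·s_k + b·t_k at every step:
  q = 2: r = 125, s = 1 − 2·0 = 1, t = 0 − 2·1 = -2  (check: 811·1 + 343·(-2) = 125)
  q = 2: r = 93, s = 0 − 2·1 = -2, t = 1 − 2·(-2) = 5  (check: 811·(-2) + 343·5 = 93)
  q = 1: r = 32, s = 1 − 1·(-2) = 3, t = -2 − 1·5 = -7  (check: 811·3 + 343·(-7) = 32)
  q = 2: r = 29, s = -2 − 2·3 = -8, t = 5 − 2·(-7) = 19  (check: 811·(-8) + 343·19 = 29)
  q = 1: r = 3, s = 3 − 1·(-8) = 11, t = -7 − 1·19 = -26  (check: 811·11 + 343·(-26) = 3)
  q = 9: r = 2, s = -8 − 9·11 = -107, t = 19 − 9·(-26) = 253  (check: 811·(-107) + 343·253 = 2)
  q = 1: r = 1, s = 11 − 1·(-107) = 118, t = -26 − 1·253 = -279  (check: 811·118 + 343·(-279) = 1)
The row with r = 1 (the gcd) gives the Bezout coefficients s = 118, t = -279.
Result: 811 · (118) + 343 · (-279) = 1.

gcd(811, 343) = 1; s = 118, t = -279 (check: 811·118 + 343·(-279) = 1).


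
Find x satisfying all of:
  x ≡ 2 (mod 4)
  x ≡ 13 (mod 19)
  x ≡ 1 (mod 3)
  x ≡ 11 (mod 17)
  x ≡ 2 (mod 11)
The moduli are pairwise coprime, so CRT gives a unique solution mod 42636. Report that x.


Product of moduli M = 4 · 19 · 3 · 17 · 11 = 42636.
Merge one congruence at a time:
  Start: x ≡ 2 (mod 4).
  Combine with x ≡ 13 (mod 19); new modulus lcm = 76.
    Write x = 2 + 4·t and substitute into x ≡ 13 (mod 19): 4·t ≡ 13 − 2 = 11 (mod 19).
    The inverse of 4 mod 19 is 5 (since 4·5 = 20 = 1·19 + 1), so t ≡ 5·11 = 55 ≡ 17 (mod 19).
    Then x = 2 + 4·17 = 70, valid modulo lcm(4, 19) = 76: x ≡ 70 (mod 76).
  Combine with x ≡ 1 (mod 3); new modulus lcm = 228.
    Write x = 70 + 76·t and substitute into x ≡ 1 (mod 3): 76·t ≡ 1 − 70 = -69 (mod 3).
    Reduce coefficients mod 3: 1·t ≡ 0 (mod 3).
    So t ≡ 0 (mod 3).
    Then x = 70 + 76·0 = 70, valid modulo lcm(76, 3) = 228: x ≡ 70 (mod 228).
  Combine with x ≡ 11 (mod 17); new modulus lcm = 3876.
    Write x = 70 + 228·t and substitute into x ≡ 11 (mod 17): 228·t ≡ 11 − 70 = -59 (mod 17).
    Reduce coefficients mod 17: 7·t ≡ 9 (mod 17).
    The inverse of 7 mod 17 is 5 (since 7·5 = 35 = 2·17 + 1), so t ≡ 5·9 = 45 ≡ 11 (mod 17).
    Then x = 70 + 228·11 = 2578, valid modulo lcm(228, 17) = 3876: x ≡ 2578 (mod 3876).
  Combine with x ≡ 2 (mod 11); new modulus lcm = 42636.
    Write x = 2578 + 3876·t and substitute into x ≡ 2 (mod 11): 3876·t ≡ 2 − 2578 = -2576 (mod 11).
    Reduce coefficients mod 11: 4·t ≡ 9 (mod 11).
    The inverse of 4 mod 11 is 3 (since 4·3 = 12 = 1·11 + 1), so t ≡ 3·9 = 27 ≡ 5 (mod 11).
    Then x = 2578 + 3876·5 = 21958, valid modulo lcm(3876, 11) = 42636: x ≡ 21958 (mod 42636).
Verify against each original: 21958 mod 4 = 2, 21958 mod 19 = 13, 21958 mod 3 = 1, 21958 mod 17 = 11, 21958 mod 11 = 2.

x ≡ 21958 (mod 42636).


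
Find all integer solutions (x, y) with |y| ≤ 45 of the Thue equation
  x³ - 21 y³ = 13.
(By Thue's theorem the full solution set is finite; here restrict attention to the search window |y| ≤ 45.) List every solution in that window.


The equation is x³ - 21y³ = 13. For fixed y, x³ = 21·y³ + 13, so a solution requires the RHS to be a perfect cube.
Strategy: iterate y from -45 to 45, compute RHS = 21·y³ + 13, and check whether it is a (positive or negative) perfect cube.
Check small values of y:
  y = 0: RHS = 13 is not a perfect cube.
  y = 1: RHS = 34 is not a perfect cube.
  y = -1: RHS = -8 = (-2)³ ⇒ x = -2 works.
  y = 2: RHS = 181 is not a perfect cube.
  y = -2: RHS = -155 is not a perfect cube.
  y = 3: RHS = 580 is not a perfect cube.
  y = -3: RHS = -554 is not a perfect cube.
Continuing, at y = -4: RHS = -1331 = (-11)³ ⇒ x = -11 works.
Searching the remaining y in |y| ≤ 45 finds no further solutions.
Collected solutions: (-2, -1), (-11, -4).

Solutions (with |y| ≤ 45): (-2, -1), (-11, -4).


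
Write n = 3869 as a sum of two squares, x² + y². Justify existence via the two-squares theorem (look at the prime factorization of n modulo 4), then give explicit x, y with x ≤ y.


Step 1: Factor n = 3869 = 53 · 73.
Step 2: Check the mod-4 condition on each prime factor: 53 ≡ 1 (mod 4), exponent 1; 73 ≡ 1 (mod 4), exponent 1.
All primes ≡ 3 (mod 4) appear to even exponent (or don't appear), so by the two-squares theorem n IS expressible as a sum of two squares.
Step 3: Build a representation. Here n = 53 · 73 is a product of primes ≡ 1 (mod 4). Each prime p ≡ 1 (mod 4) is itself a sum of two squares; find a² by testing p − a² for a perfect square:
  53: 53 − 1² = 52, 53 − 2² = 49 = 7² ⇒ 53 = 2² + 7².
  73: 73 − 1² = 72, 73 − 2² = 69, 73 − 3² = 64 = 8² ⇒ 73 = 3² + 8².
  Combine using the Brahmagupta–Fibonacci identity (a² + b²)(c² + d²) = (ac − bd)² + (ad + bc)² = (ac + bd)² + (ad − bc)²:
  53 · 73 = 3869: from (2² + 7²)(3² + 8²), take (2·3 − 7·8, 2·8 + 7·3) = (6 − 56, 16 + 21) = (-50, 37); dropping signs (only squares matter) gives (50, 37); check 50² + 37² = 2500 + 1369 = 3869 ✓.
Step 4: Order so x ≤ y and verify: 37² + 50² = 1369 + 2500 = 3869 = n. ✓

n = 3869 = 37² + 50² (one valid representation with x ≤ y).


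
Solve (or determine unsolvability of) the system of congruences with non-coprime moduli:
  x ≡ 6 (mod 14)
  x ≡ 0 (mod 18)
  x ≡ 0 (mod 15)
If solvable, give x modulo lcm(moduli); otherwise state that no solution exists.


Moduli 14, 18, 15 are not pairwise coprime, so CRT works modulo lcm(m_i) when all pairwise compatibility conditions hold.
Pairwise compatibility: gcd(m_i, m_j) must divide a_i - a_j for every pair.
Merge one congruence at a time:
  Start: x ≡ 6 (mod 14).
  Combine with x ≡ 0 (mod 18): gcd(14, 18) = 2; 0 - 6 = -6, which IS divisible by 2, so compatible.
    Write x = 6 + 14·t and substitute into x ≡ 0 (mod 18): 14·t ≡ 0 − 6 = -6 (mod 18).
    Divide the congruence (and modulus) by g = 2: 7·t ≡ -3 (mod 9).
    Reduce coefficients mod 9: 7·t ≡ 6 (mod 9).
    The inverse of 7 mod 9 is 4 (since 7·4 = 28 = 3·9 + 1), so t ≡ 4·6 = 24 ≡ 6 (mod 9).
    Then x = 6 + 14·6 = 90, valid modulo lcm(14, 18) = 126: x ≡ 90 (mod 126).
  Combine with x ≡ 0 (mod 15): gcd(126, 15) = 3; 0 - 90 = -90, which IS divisible by 3, so compatible.
    Write x = 90 + 126·t and substitute into x ≡ 0 (mod 15): 126·t ≡ 0 − 90 = -90 (mod 15).
    Divide the congruence (and modulus) by g = 3: 42·t ≡ -30 (mod 5).
    Reduce coefficients mod 5: 2·t ≡ 0 (mod 5).
    The inverse of 2 mod 5 is 3 (since 2·3 = 6 = 1·5 + 1), so t ≡ 3·0 = 0 ≡ 0 (mod 5).
    Then x = 90 + 126·0 = 90, valid modulo lcm(126, 15) = 630: x ≡ 90 (mod 630).
Verify: 90 mod 14 = 6, 90 mod 18 = 0, 90 mod 15 = 0.

x ≡ 90 (mod 630).


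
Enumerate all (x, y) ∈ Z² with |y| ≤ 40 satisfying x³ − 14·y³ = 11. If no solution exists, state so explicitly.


The equation is x³ - 14y³ = 11. For fixed y, x³ = 14·y³ + 11, so a solution requires the RHS to be a perfect cube.
Strategy: iterate y from -40 to 40, compute RHS = 14·y³ + 11, and check whether it is a (positive or negative) perfect cube.
Check small values of y:
  y = 0: RHS = 11 is not a perfect cube.
  y = 1: RHS = 25 is not a perfect cube.
  y = -1: RHS = -3 is not a perfect cube.
  y = 2: RHS = 123 is not a perfect cube.
  y = -2: RHS = -101 is not a perfect cube.
  y = 3: RHS = 389 is not a perfect cube.
  y = -3: RHS = -367 is not a perfect cube.
Continuing the search up to |y| = 40 finds no solutions either.
No (x, y) in the scanned range satisfies the equation.

No integer solutions with |y| ≤ 40.


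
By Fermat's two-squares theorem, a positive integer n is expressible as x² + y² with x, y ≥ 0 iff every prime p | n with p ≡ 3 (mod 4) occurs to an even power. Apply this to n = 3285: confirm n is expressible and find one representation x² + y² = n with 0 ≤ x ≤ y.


Step 1: Factor n = 3285 = 3^2 · 5 · 73.
Step 2: Check the mod-4 condition on each prime factor: 3 ≡ 3 (mod 4), exponent 2 (must be even); 5 ≡ 1 (mod 4), exponent 1; 73 ≡ 1 (mod 4), exponent 1.
All primes ≡ 3 (mod 4) appear to even exponent (or don't appear), so by the two-squares theorem n IS expressible as a sum of two squares.
Step 3: Build a representation. Group n = k² · m with k = 3 and m = 5 · 73 = 365 (a product of primes ≡ 1 (mod 4)); a representation of m scales to one of n via (k·x)² + (k·y)² = k²(x² + y²). Each prime p ≡ 1 (mod 4) is itself a sum of two squares; find a² by testing p − a² for a perfect square:
  5: 5 − 1² = 4 = 2² ⇒ 5 = 1² + 2².
  73: 73 − 1² = 72, 73 − 2² = 69, 73 − 3² = 64 = 8² ⇒ 73 = 3² + 8².
  Combine using the Brahmagupta–Fibonacci identity (a² + b²)(c² + d²) = (ac − bd)² + (ad + bc)² = (ac + bd)² + (ad − bc)²:
  5 · 73 = 365: from (1² + 2²)(3² + 8²), take (1·3 − 2·8, 1·8 + 2·3) = (3 − 16, 8 + 6) = (-13, 14); dropping signs (only squares matter) gives (13, 14); check 13² + 14² = 169 + 196 = 365 ✓.
  Scale by k = 3: (3·13, 3·14) = (39, 42).
Step 4: Order so x ≤ y and verify: 39² + 42² = 1521 + 1764 = 3285 = n. ✓

n = 3285 = 39² + 42² (one valid representation with x ≤ y).


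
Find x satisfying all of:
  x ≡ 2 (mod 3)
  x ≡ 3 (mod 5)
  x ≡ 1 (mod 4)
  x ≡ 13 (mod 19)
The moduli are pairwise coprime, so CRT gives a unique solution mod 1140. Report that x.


Product of moduli M = 3 · 5 · 4 · 19 = 1140.
Merge one congruence at a time:
  Start: x ≡ 2 (mod 3).
  Combine with x ≡ 3 (mod 5); new modulus lcm = 15.
    Write x = 2 + 3·t and substitute into x ≡ 3 (mod 5): 3·t ≡ 3 − 2 = 1 (mod 5).
    The inverse of 3 mod 5 is 2 (since 3·2 = 6 = 1·5 + 1), so t ≡ 2·1 = 2 ≡ 2 (mod 5).
    Then x = 2 + 3·2 = 8, valid modulo lcm(3, 5) = 15: x ≡ 8 (mod 15).
  Combine with x ≡ 1 (mod 4); new modulus lcm = 60.
    Write x = 8 + 15·t and substitute into x ≡ 1 (mod 4): 15·t ≡ 1 − 8 = -7 (mod 4).
    Reduce coefficients mod 4: 3·t ≡ 1 (mod 4).
    The inverse of 3 mod 4 is 3 (since 3·3 = 9 = 2·4 + 1), so t ≡ 3·1 = 3 ≡ 3 (mod 4).
    Then x = 8 + 15·3 = 53, valid modulo lcm(15, 4) = 60: x ≡ 53 (mod 60).
  Combine with x ≡ 13 (mod 19); new modulus lcm = 1140.
    Write x = 53 + 60·t and substitute into x ≡ 13 (mod 19): 60·t ≡ 13 − 53 = -40 (mod 19).
    Reduce coefficients mod 19: 3·t ≡ 17 (mod 19).
    The inverse of 3 mod 19 is 13 (since 3·13 = 39 = 2·19 + 1), so t ≡ 13·17 = 221 ≡ 12 (mod 19).
    Then x = 53 + 60·12 = 773, valid modulo lcm(60, 19) = 1140: x ≡ 773 (mod 1140).
Verify against each original: 773 mod 3 = 2, 773 mod 5 = 3, 773 mod 4 = 1, 773 mod 19 = 13.

x ≡ 773 (mod 1140).


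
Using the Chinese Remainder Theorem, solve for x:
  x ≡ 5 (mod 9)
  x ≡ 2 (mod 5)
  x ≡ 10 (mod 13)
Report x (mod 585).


Moduli 9, 5, 13 are pairwise coprime; by CRT there is a unique solution modulo M = 9 · 5 · 13 = 585.
Solve pairwise, accumulating the modulus:
  Start with x ≡ 5 (mod 9).
  Combine with x ≡ 2 (mod 5): since gcd(9, 5) = 1, we get a unique residue mod 45.
    Write x = 5 + 9·t and substitute into x ≡ 2 (mod 5): 9·t ≡ 2 − 5 = -3 (mod 5).
    Reduce coefficients mod 5: 4·t ≡ 2 (mod 5).
    The inverse of 4 mod 5 is 4 (since 4·4 = 16 = 3·5 + 1), so t ≡ 4·2 = 8 ≡ 3 (mod 5).
    Then x = 5 + 9·3 = 32, valid modulo lcm(9, 5) = 45: x ≡ 32 (mod 45).
  Combine with x ≡ 10 (mod 13): since gcd(45, 13) = 1, we get a unique residue mod 585.
    Write x = 32 + 45·t and substitute into x ≡ 10 (mod 13): 45·t ≡ 10 − 32 = -22 (mod 13).
    Reduce coefficients mod 13: 6·t ≡ 4 (mod 13).
    The inverse of 6 mod 13 is 11 (since 6·11 = 66 = 5·13 + 1), so t ≡ 11·4 = 44 ≡ 5 (mod 13).
    Then x = 32 + 45·5 = 257, valid modulo lcm(45, 13) = 585: x ≡ 257 (mod 585).
Verify: 257 mod 9 = 5 ✓, 257 mod 5 = 2 ✓, 257 mod 13 = 10 ✓.

x ≡ 257 (mod 585).


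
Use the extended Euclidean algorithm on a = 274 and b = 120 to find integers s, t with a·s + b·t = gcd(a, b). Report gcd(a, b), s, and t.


Euclidean algorithm on (274, 120) — divide until remainder is 0:
  274 = 2 · 120 + 34
  120 = 3 · 34 + 18
  34 = 1 · 18 + 16
  18 = 1 · 16 + 2
  16 = 8 · 2 + 0
gcd(274, 120) = 2.
Track Bezout coefficients alongside the remainders: start with r₀ = 274 = a·1 + b·0 (s = 1, t = 0) and r₁ = 120 = a·0 + b·1 (s = 0, t = 1); each new remainder r_{k+1} = r_{k-1} − q_k·r_k inherits s_{k+1} = s_{k-1} − q_k·s_k, t_{k+1} = t_{k-1} − q_k·t_k, so r_k = a·s_k + b·t_k at every step:
  q = 2: r = 34, s = 1 − 2·0 = 1, t = 0 − 2·1 = -2  (check: 274·1 + 120·(-2) = 34)
  q = 3: r = 18, s = 0 − 3·1 = -3, t = 1 − 3·(-2) = 7  (check: 274·(-3) + 120·7 = 18)
  q = 1: r = 16, s = 1 − 1·(-3) = 4, t = -2 − 1·7 = -9  (check: 274·4 + 120·(-9) = 16)
  q = 1: r = 2, s = -3 − 1·4 = -7, t = 7 − 1·(-9) = 16  (check: 274·(-7) + 120·16 = 2)
The row with r = 2 (the gcd) gives the Bezout coefficients s = -7, t = 16.
Result: 274 · (-7) + 120 · (16) = 2.

gcd(274, 120) = 2; s = -7, t = 16 (check: 274·(-7) + 120·16 = 2).


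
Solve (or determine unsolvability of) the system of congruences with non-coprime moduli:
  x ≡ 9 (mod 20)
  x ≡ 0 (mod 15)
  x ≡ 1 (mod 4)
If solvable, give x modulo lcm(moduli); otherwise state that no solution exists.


Moduli 20, 15, 4 are not pairwise coprime, so CRT works modulo lcm(m_i) when all pairwise compatibility conditions hold.
Pairwise compatibility: gcd(m_i, m_j) must divide a_i - a_j for every pair.
Merge one congruence at a time:
  Start: x ≡ 9 (mod 20).
  Combine with x ≡ 0 (mod 15): gcd(20, 15) = 5, and 0 - 9 = -9 is NOT divisible by 5.
    ⇒ system is inconsistent (no integer solution).

No solution (the system is inconsistent).


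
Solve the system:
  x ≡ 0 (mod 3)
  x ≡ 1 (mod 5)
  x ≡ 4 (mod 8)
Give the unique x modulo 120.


Moduli 3, 5, 8 are pairwise coprime; by CRT there is a unique solution modulo M = 3 · 5 · 8 = 120.
Solve pairwise, accumulating the modulus:
  Start with x ≡ 0 (mod 3).
  Combine with x ≡ 1 (mod 5): since gcd(3, 5) = 1, we get a unique residue mod 15.
    Write x = 0 + 3·t and substitute into x ≡ 1 (mod 5): 3·t ≡ 1 − 0 = 1 (mod 5).
    The inverse of 3 mod 5 is 2 (since 3·2 = 6 = 1·5 + 1), so t ≡ 2·1 = 2 ≡ 2 (mod 5).
    Then x = 0 + 3·2 = 6, valid modulo lcm(3, 5) = 15: x ≡ 6 (mod 15).
  Combine with x ≡ 4 (mod 8): since gcd(15, 8) = 1, we get a unique residue mod 120.
    Write x = 6 + 15·t and substitute into x ≡ 4 (mod 8): 15·t ≡ 4 − 6 = -2 (mod 8).
    Reduce coefficients mod 8: 7·t ≡ 6 (mod 8).
    The inverse of 7 mod 8 is 7 (since 7·7 = 49 = 6·8 + 1), so t ≡ 7·6 = 42 ≡ 2 (mod 8).
    Then x = 6 + 15·2 = 36, valid modulo lcm(15, 8) = 120: x ≡ 36 (mod 120).
Verify: 36 mod 3 = 0 ✓, 36 mod 5 = 1 ✓, 36 mod 8 = 4 ✓.

x ≡ 36 (mod 120).


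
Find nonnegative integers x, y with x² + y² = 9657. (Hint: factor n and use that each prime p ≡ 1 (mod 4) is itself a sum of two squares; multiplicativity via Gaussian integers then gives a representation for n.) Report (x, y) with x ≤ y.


Step 1: Factor n = 9657 = 3^2 · 29 · 37.
Step 2: Check the mod-4 condition on each prime factor: 3 ≡ 3 (mod 4), exponent 2 (must be even); 29 ≡ 1 (mod 4), exponent 1; 37 ≡ 1 (mod 4), exponent 1.
All primes ≡ 3 (mod 4) appear to even exponent (or don't appear), so by the two-squares theorem n IS expressible as a sum of two squares.
Step 3: Build a representation. Group n = k² · m with k = 3 and m = 29 · 37 = 1073 (a product of primes ≡ 1 (mod 4)); a representation of m scales to one of n via (k·x)² + (k·y)² = k²(x² + y²). Each prime p ≡ 1 (mod 4) is itself a sum of two squares; find a² by testing p − a² for a perfect square:
  29: 29 − 1² = 28, 29 − 2² = 25 = 5² ⇒ 29 = 2² + 5².
  37: 37 − 1² = 36 = 6² ⇒ 37 = 1² + 6².
  Combine using the Brahmagupta–Fibonacci identity (a² + b²)(c² + d²) = (ac − bd)² + (ad + bc)² = (ac + bd)² + (ad − bc)²:
  29 · 37 = 1073: from (2² + 5²)(1² + 6²), take (2·1 − 5·6, 2·6 + 5·1) = (2 − 30, 12 + 5) = (-28, 17); dropping signs (only squares matter) gives (28, 17); check 28² + 17² = 784 + 289 = 1073 ✓.
  Scale by k = 3: (3·28, 3·17) = (84, 51).
Step 4: Order so x ≤ y and verify: 51² + 84² = 2601 + 7056 = 9657 = n. ✓

n = 9657 = 51² + 84² (one valid representation with x ≤ y).


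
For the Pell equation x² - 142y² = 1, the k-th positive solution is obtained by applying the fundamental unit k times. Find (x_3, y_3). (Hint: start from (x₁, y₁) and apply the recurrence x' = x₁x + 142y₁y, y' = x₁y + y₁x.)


Step 1: Find the fundamental solution (x₁, y₁) of x² - 142y² = 1.
  Expand √142 as a continued fraction. a₀ = ⌊√142⌋ = 11; iterate m_{k+1} = d_k·a_k − m_k, d_{k+1} = (142 − m_{k+1}²)/d_k, a_{k+1} = ⌊(a₀ + m_{k+1})/d_{k+1}⌋ (starting m₀ = 0, d₀ = 1), with convergents p_k = a_k·p_{k-1} + p_{k-2}, q_k = a_k·q_{k-1} + q_{k-2} (p₋₁ = 1, q₋₁ = 0):
  k = 0: a₀ = 11; p₀/q₀ = 11/1; p₀² − 142·q₀² = 121 − 142 = -21.
  k = 1: m = 11, d = 21, a = ⌊(11 + 11)/21⌋ = 1; p/q = (1·11 + 1)/(1·1 + 0) = 12/1; p² − 142·q² = 144 − 142 = 2.
  k = 2: m = 10, d = 2, a = ⌊(11 + 10)/2⌋ = 10; p/q = (10·12 + 11)/(10·1 + 1) = 131/11; p² − 142·q² = 17161 − 17182 = -21.
  k = 3: m = 10, d = 21, a = ⌊(11 + 10)/21⌋ = 1; p/q = (1·131 + 12)/(1·11 + 1) = 143/12; p² − 142·q² = 20449 − 20448 = 1.
  The first convergent with p² − 142·q² = 1 gives the fundamental solution (x₁, y₁) = (143, 12).
Step 2: Apply the recurrence (x_{n+1}, y_{n+1}) = (x₁x_n + 142y₁y_n, x₁y_n + y₁x_n) repeatedly.
  From (x_1, y_1) = (143, 12): x_2 = 143·143 + 142·12·12 = 40897; y_2 = 143·12 + 12·143 = 3432.
  From (x_2, y_2) = (40897, 3432): x_3 = 143·40897 + 142·12·3432 = 11696399; y_3 = 143·3432 + 12·40897 = 981540.
Step 3: Verify x_3² - 142·y_3² = 136805749567201 - 136805749567200 = 1 (should be 1). ✓

(x_1, y_1) = (143, 12); (x_3, y_3) = (11696399, 981540).


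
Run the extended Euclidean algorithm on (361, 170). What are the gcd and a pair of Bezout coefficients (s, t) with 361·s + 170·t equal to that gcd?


Euclidean algorithm on (361, 170) — divide until remainder is 0:
  361 = 2 · 170 + 21
  170 = 8 · 21 + 2
  21 = 10 · 2 + 1
  2 = 2 · 1 + 0
gcd(361, 170) = 1.
Track Bezout coefficients alongside the remainders: start with r₀ = 361 = a·1 + b·0 (s = 1, t = 0) and r₁ = 170 = a·0 + b·1 (s = 0, t = 1); each new remainder r_{k+1} = r_{k-1} − q_k·r_k inherits s_{k+1} = s_{k-1} − q_k·s_k, t_{k+1} = t_{k-1} − q_k·t_k, so r_k = a·s_k + b·t_k at every step:
  q = 2: r = 21, s = 1 − 2·0 = 1, t = 0 − 2·1 = -2  (check: 361·1 + 170·(-2) = 21)
  q = 8: r = 2, s = 0 − 8·1 = -8, t = 1 − 8·(-2) = 17  (check: 361·(-8) + 170·17 = 2)
  q = 10: r = 1, s = 1 − 10·(-8) = 81, t = -2 − 10·17 = -172  (check: 361·81 + 170·(-172) = 1)
The row with r = 1 (the gcd) gives the Bezout coefficients s = 81, t = -172.
Result: 361 · (81) + 170 · (-172) = 1.

gcd(361, 170) = 1; s = 81, t = -172 (check: 361·81 + 170·(-172) = 1).


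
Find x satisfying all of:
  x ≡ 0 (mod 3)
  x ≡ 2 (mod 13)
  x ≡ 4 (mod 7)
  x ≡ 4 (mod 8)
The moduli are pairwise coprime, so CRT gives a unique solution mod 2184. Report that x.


Product of moduli M = 3 · 13 · 7 · 8 = 2184.
Merge one congruence at a time:
  Start: x ≡ 0 (mod 3).
  Combine with x ≡ 2 (mod 13); new modulus lcm = 39.
    Write x = 0 + 3·t and substitute into x ≡ 2 (mod 13): 3·t ≡ 2 − 0 = 2 (mod 13).
    The inverse of 3 mod 13 is 9 (since 3·9 = 27 = 2·13 + 1), so t ≡ 9·2 = 18 ≡ 5 (mod 13).
    Then x = 0 + 3·5 = 15, valid modulo lcm(3, 13) = 39: x ≡ 15 (mod 39).
  Combine with x ≡ 4 (mod 7); new modulus lcm = 273.
    Write x = 15 + 39·t and substitute into x ≡ 4 (mod 7): 39·t ≡ 4 − 15 = -11 (mod 7).
    Reduce coefficients mod 7: 4·t ≡ 3 (mod 7).
    The inverse of 4 mod 7 is 2 (since 4·2 = 8 = 1·7 + 1), so t ≡ 2·3 = 6 ≡ 6 (mod 7).
    Then x = 15 + 39·6 = 249, valid modulo lcm(39, 7) = 273: x ≡ 249 (mod 273).
  Combine with x ≡ 4 (mod 8); new modulus lcm = 2184.
    Write x = 249 + 273·t and substitute into x ≡ 4 (mod 8): 273·t ≡ 4 − 249 = -245 (mod 8).
    Reduce coefficients mod 8: 1·t ≡ 3 (mod 8).
    So t ≡ 3 (mod 8).
    Then x = 249 + 273·3 = 1068, valid modulo lcm(273, 8) = 2184: x ≡ 1068 (mod 2184).
Verify against each original: 1068 mod 3 = 0, 1068 mod 13 = 2, 1068 mod 7 = 4, 1068 mod 8 = 4.

x ≡ 1068 (mod 2184).


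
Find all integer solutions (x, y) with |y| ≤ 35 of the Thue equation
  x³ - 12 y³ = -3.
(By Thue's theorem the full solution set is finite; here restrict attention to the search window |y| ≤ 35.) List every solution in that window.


The equation is x³ - 12y³ = -3. For fixed y, x³ = 12·y³ − 3, so a solution requires the RHS to be a perfect cube.
Strategy: iterate y from -35 to 35, compute RHS = 12·y³ − 3, and check whether it is a (positive or negative) perfect cube.
Check small values of y:
  y = 0: RHS = -3 is not a perfect cube.
  y = 1: RHS = 9 is not a perfect cube.
  y = -1: RHS = -15 is not a perfect cube.
  y = 2: RHS = 93 is not a perfect cube.
  y = -2: RHS = -99 is not a perfect cube.
  y = 3: RHS = 321 is not a perfect cube.
  y = -3: RHS = -327 is not a perfect cube.
Continuing the search up to |y| = 35 finds no solutions either.
No (x, y) in the scanned range satisfies the equation.

No integer solutions with |y| ≤ 35.


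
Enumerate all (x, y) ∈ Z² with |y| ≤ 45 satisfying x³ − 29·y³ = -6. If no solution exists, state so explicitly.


The equation is x³ - 29y³ = -6. For fixed y, x³ = 29·y³ − 6, so a solution requires the RHS to be a perfect cube.
Strategy: iterate y from -45 to 45, compute RHS = 29·y³ − 6, and check whether it is a (positive or negative) perfect cube.
Check small values of y:
  y = 0: RHS = -6 is not a perfect cube.
  y = 1: RHS = 23 is not a perfect cube.
  y = -1: RHS = -35 is not a perfect cube.
  y = 2: RHS = 226 is not a perfect cube.
  y = -2: RHS = -238 is not a perfect cube.
  y = 3: RHS = 777 is not a perfect cube.
  y = -3: RHS = -789 is not a perfect cube.
Continuing the search up to |y| = 45 finds no solutions either.
No (x, y) in the scanned range satisfies the equation.

No integer solutions with |y| ≤ 45.


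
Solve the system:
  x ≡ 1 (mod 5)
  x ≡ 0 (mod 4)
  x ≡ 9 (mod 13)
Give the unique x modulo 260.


Moduli 5, 4, 13 are pairwise coprime; by CRT there is a unique solution modulo M = 5 · 4 · 13 = 260.
Solve pairwise, accumulating the modulus:
  Start with x ≡ 1 (mod 5).
  Combine with x ≡ 0 (mod 4): since gcd(5, 4) = 1, we get a unique residue mod 20.
    Write x = 1 + 5·t and substitute into x ≡ 0 (mod 4): 5·t ≡ 0 − 1 = -1 (mod 4).
    Reduce coefficients mod 4: 1·t ≡ 3 (mod 4).
    So t ≡ 3 (mod 4).
    Then x = 1 + 5·3 = 16, valid modulo lcm(5, 4) = 20: x ≡ 16 (mod 20).
  Combine with x ≡ 9 (mod 13): since gcd(20, 13) = 1, we get a unique residue mod 260.
    Write x = 16 + 20·t and substitute into x ≡ 9 (mod 13): 20·t ≡ 9 − 16 = -7 (mod 13).
    Reduce coefficients mod 13: 7·t ≡ 6 (mod 13).
    The inverse of 7 mod 13 is 2 (since 7·2 = 14 = 1·13 + 1), so t ≡ 2·6 = 12 ≡ 12 (mod 13).
    Then x = 16 + 20·12 = 256, valid modulo lcm(20, 13) = 260: x ≡ 256 (mod 260).
Verify: 256 mod 5 = 1 ✓, 256 mod 4 = 0 ✓, 256 mod 13 = 9 ✓.

x ≡ 256 (mod 260).


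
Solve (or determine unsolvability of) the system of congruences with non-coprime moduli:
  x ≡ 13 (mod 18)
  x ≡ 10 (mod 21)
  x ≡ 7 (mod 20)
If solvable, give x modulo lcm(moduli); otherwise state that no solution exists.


Moduli 18, 21, 20 are not pairwise coprime, so CRT works modulo lcm(m_i) when all pairwise compatibility conditions hold.
Pairwise compatibility: gcd(m_i, m_j) must divide a_i - a_j for every pair.
Merge one congruence at a time:
  Start: x ≡ 13 (mod 18).
  Combine with x ≡ 10 (mod 21): gcd(18, 21) = 3; 10 - 13 = -3, which IS divisible by 3, so compatible.
    Write x = 13 + 18·t and substitute into x ≡ 10 (mod 21): 18·t ≡ 10 − 13 = -3 (mod 21).
    Divide the congruence (and modulus) by g = 3: 6·t ≡ -1 (mod 7).
    Reduce coefficients mod 7: 6·t ≡ 6 (mod 7).
    The inverse of 6 mod 7 is 6 (since 6·6 = 36 = 5·7 + 1), so t ≡ 6·6 = 36 ≡ 1 (mod 7).
    Then x = 13 + 18·1 = 31, valid modulo lcm(18, 21) = 126: x ≡ 31 (mod 126).
  Combine with x ≡ 7 (mod 20): gcd(126, 20) = 2; 7 - 31 = -24, which IS divisible by 2, so compatible.
    Write x = 31 + 126·t and substitute into x ≡ 7 (mod 20): 126·t ≡ 7 − 31 = -24 (mod 20).
    Divide the congruence (and modulus) by g = 2: 63·t ≡ -12 (mod 10).
    Reduce coefficients mod 10: 3·t ≡ 8 (mod 10).
    The inverse of 3 mod 10 is 7 (since 3·7 = 21 = 2·10 + 1), so t ≡ 7·8 = 56 ≡ 6 (mod 10).
    Then x = 31 + 126·6 = 787, valid modulo lcm(126, 20) = 1260: x ≡ 787 (mod 1260).
Verify: 787 mod 18 = 13, 787 mod 21 = 10, 787 mod 20 = 7.

x ≡ 787 (mod 1260).


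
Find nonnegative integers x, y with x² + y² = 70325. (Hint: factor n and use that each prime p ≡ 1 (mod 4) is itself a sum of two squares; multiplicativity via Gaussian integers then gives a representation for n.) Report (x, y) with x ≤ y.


Step 1: Factor n = 70325 = 5^2 · 29 · 97.
Step 2: Check the mod-4 condition on each prime factor: 5 ≡ 1 (mod 4), exponent 2; 29 ≡ 1 (mod 4), exponent 1; 97 ≡ 1 (mod 4), exponent 1.
All primes ≡ 3 (mod 4) appear to even exponent (or don't appear), so by the two-squares theorem n IS expressible as a sum of two squares.
Step 3: Build a representation. Group n = k² · m with k = 5 and m = 29 · 97 = 2813 (a product of primes ≡ 1 (mod 4)); a representation of m scales to one of n via (k·x)² + (k·y)² = k²(x² + y²). Each prime p ≡ 1 (mod 4) is itself a sum of two squares; find a² by testing p − a² for a perfect square:
  29: 29 − 1² = 28, 29 − 2² = 25 = 5² ⇒ 29 = 2² + 5².
  97: 97 − 1² = 96, 97 − 2² = 93, 97 − 3² = 88, 97 − 4² = 81 = 9² ⇒ 97 = 4² + 9².
  Combine using the Brahmagupta–Fibonacci identity (a² + b²)(c² + d²) = (ac − bd)² + (ad + bc)² = (ac + bd)² + (ad − bc)²:
  29 · 97 = 2813: from (2² + 5²)(4² + 9²), take (2·4 − 5·9, 2·9 + 5·4) = (8 − 45, 18 + 20) = (-37, 38); dropping signs (only squares matter) gives (37, 38); check 37² + 38² = 1369 + 1444 = 2813 ✓.
  Scale by k = 5: (5·37, 5·38) = (185, 190).
Step 4: Order so x ≤ y and verify: 185² + 190² = 34225 + 36100 = 70325 = n. ✓

n = 70325 = 185² + 190² (one valid representation with x ≤ y).


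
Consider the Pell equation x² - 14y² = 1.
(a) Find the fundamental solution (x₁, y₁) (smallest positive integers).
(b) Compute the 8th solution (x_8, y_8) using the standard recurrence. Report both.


Step 1: Find the fundamental solution (x₁, y₁) of x² - 14y² = 1.
  Expand √14 as a continued fraction. a₀ = ⌊√14⌋ = 3; iterate m_{k+1} = d_k·a_k − m_k, d_{k+1} = (14 − m_{k+1}²)/d_k, a_{k+1} = ⌊(a₀ + m_{k+1})/d_{k+1}⌋ (starting m₀ = 0, d₀ = 1), with convergents p_k = a_k·p_{k-1} + p_{k-2}, q_k = a_k·q_{k-1} + q_{k-2} (p₋₁ = 1, q₋₁ = 0):
  k = 0: a₀ = 3; p₀/q₀ = 3/1; p₀² − 14·q₀² = 9 − 14 = -5.
  k = 1: m = 3, d = 5, a = ⌊(3 + 3)/5⌋ = 1; p/q = (1·3 + 1)/(1·1 + 0) = 4/1; p² − 14·q² = 16 − 14 = 2.
  k = 2: m = 2, d = 2, a = ⌊(3 + 2)/2⌋ = 2; p/q = (2·4 + 3)/(2·1 + 1) = 11/3; p² − 14·q² = 121 − 126 = -5.
  k = 3: m = 2, d = 5, a = ⌊(3 + 2)/5⌋ = 1; p/q = (1·11 + 4)/(1·3 + 1) = 15/4; p² − 14·q² = 225 − 224 = 1.
  The first convergent with p² − 14·q² = 1 gives the fundamental solution (x₁, y₁) = (15, 4).
Step 2: Apply the recurrence (x_{n+1}, y_{n+1}) = (x₁x_n + 14y₁y_n, x₁y_n + y₁x_n) repeatedly.
  From (x_1, y_1) = (15, 4): x_2 = 15·15 + 14·4·4 = 449; y_2 = 15·4 + 4·15 = 120.
  From (x_2, y_2) = (449, 120): x_3 = 15·449 + 14·4·120 = 13455; y_3 = 15·120 + 4·449 = 3596.
  From (x_3, y_3) = (13455, 3596): x_4 = 15·13455 + 14·4·3596 = 403201; y_4 = 15·3596 + 4·13455 = 107760.
  From (x_4, y_4) = (403201, 107760): x_5 = 15·403201 + 14·4·107760 = 12082575; y_5 = 15·107760 + 4·403201 = 3229204.
  From (x_5, y_5) = (12082575, 3229204): x_6 = 15·12082575 + 14·4·3229204 = 362074049; y_6 = 15·3229204 + 4·12082575 = 96768360.
  From (x_6, y_6) = (362074049, 96768360): x_7 = 15·362074049 + 14·4·96768360 = 10850138895; y_7 = 15·96768360 + 4·362074049 = 2899821596.
  From (x_7, y_7) = (10850138895, 2899821596): x_8 = 15·10850138895 + 14·4·2899821596 = 325142092801; y_8 = 15·2899821596 + 4·10850138895 = 86897879520.
Step 3: Verify x_8² - 14·y_8² = 105717380511014096025601 - 105717380511014096025600 = 1 (should be 1). ✓

(x_1, y_1) = (15, 4); (x_8, y_8) = (325142092801, 86897879520).


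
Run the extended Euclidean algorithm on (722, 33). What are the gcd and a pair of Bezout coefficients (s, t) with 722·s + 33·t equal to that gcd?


Euclidean algorithm on (722, 33) — divide until remainder is 0:
  722 = 21 · 33 + 29
  33 = 1 · 29 + 4
  29 = 7 · 4 + 1
  4 = 4 · 1 + 0
gcd(722, 33) = 1.
Track Bezout coefficients alongside the remainders: start with r₀ = 722 = a·1 + b·0 (s = 1, t = 0) and r₁ = 33 = a·0 + b·1 (s = 0, t = 1); each new remainder r_{k+1} = r_{k-1} − q_k·r_k inherits s_{k+1} = s_{k-1} − q_k·s_k, t_{k+1} = t_{k-1} − q_k·t_k, so r_k = a·s_k + b·t_k at every step:
  q = 21: r = 29, s = 1 − 21·0 = 1, t = 0 − 21·1 = -21  (check: 722·1 + 33·(-21) = 29)
  q = 1: r = 4, s = 0 − 1·1 = -1, t = 1 − 1·(-21) = 22  (check: 722·(-1) + 33·22 = 4)
  q = 7: r = 1, s = 1 − 7·(-1) = 8, t = -21 − 7·22 = -175  (check: 722·8 + 33·(-175) = 1)
The row with r = 1 (the gcd) gives the Bezout coefficients s = 8, t = -175.
Result: 722 · (8) + 33 · (-175) = 1.

gcd(722, 33) = 1; s = 8, t = -175 (check: 722·8 + 33·(-175) = 1).


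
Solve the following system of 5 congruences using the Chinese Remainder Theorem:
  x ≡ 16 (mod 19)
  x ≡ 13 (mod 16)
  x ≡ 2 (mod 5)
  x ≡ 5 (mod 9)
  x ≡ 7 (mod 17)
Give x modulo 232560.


Product of moduli M = 19 · 16 · 5 · 9 · 17 = 232560.
Merge one congruence at a time:
  Start: x ≡ 16 (mod 19).
  Combine with x ≡ 13 (mod 16); new modulus lcm = 304.
    Write x = 16 + 19·t and substitute into x ≡ 13 (mod 16): 19·t ≡ 13 − 16 = -3 (mod 16).
    Reduce coefficients mod 16: 3·t ≡ 13 (mod 16).
    The inverse of 3 mod 16 is 11 (since 3·11 = 33 = 2·16 + 1), so t ≡ 11·13 = 143 ≡ 15 (mod 16).
    Then x = 16 + 19·15 = 301, valid modulo lcm(19, 16) = 304: x ≡ 301 (mod 304).
  Combine with x ≡ 2 (mod 5); new modulus lcm = 1520.
    Write x = 301 + 304·t and substitute into x ≡ 2 (mod 5): 304·t ≡ 2 − 301 = -299 (mod 5).
    Reduce coefficients mod 5: 4·t ≡ 1 (mod 5).
    The inverse of 4 mod 5 is 4 (since 4·4 = 16 = 3·5 + 1), so t ≡ 4·1 = 4 ≡ 4 (mod 5).
    Then x = 301 + 304·4 = 1517, valid modulo lcm(304, 5) = 1520: x ≡ 1517 (mod 1520).
  Combine with x ≡ 5 (mod 9); new modulus lcm = 13680.
    Write x = 1517 + 1520·t and substitute into x ≡ 5 (mod 9): 1520·t ≡ 5 − 1517 = -1512 (mod 9).
    Reduce coefficients mod 9: 8·t ≡ 0 (mod 9).
    The inverse of 8 mod 9 is 8 (since 8·8 = 64 = 7·9 + 1), so t ≡ 8·0 = 0 ≡ 0 (mod 9).
    Then x = 1517 + 1520·0 = 1517, valid modulo lcm(1520, 9) = 13680: x ≡ 1517 (mod 13680).
  Combine with x ≡ 7 (mod 17); new modulus lcm = 232560.
    Write x = 1517 + 13680·t and substitute into x ≡ 7 (mod 17): 13680·t ≡ 7 − 1517 = -1510 (mod 17).
    Reduce coefficients mod 17: 12·t ≡ 3 (mod 17).
    The inverse of 12 mod 17 is 10 (since 12·10 = 120 = 7·17 + 1), so t ≡ 10·3 = 30 ≡ 13 (mod 17).
    Then x = 1517 + 13680·13 = 179357, valid modulo lcm(13680, 17) = 232560: x ≡ 179357 (mod 232560).
Verify against each original: 179357 mod 19 = 16, 179357 mod 16 = 13, 179357 mod 5 = 2, 179357 mod 9 = 5, 179357 mod 17 = 7.

x ≡ 179357 (mod 232560).


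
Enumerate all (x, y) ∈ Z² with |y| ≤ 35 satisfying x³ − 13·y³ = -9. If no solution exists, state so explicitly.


The equation is x³ - 13y³ = -9. For fixed y, x³ = 13·y³ − 9, so a solution requires the RHS to be a perfect cube.
Strategy: iterate y from -35 to 35, compute RHS = 13·y³ − 9, and check whether it is a (positive or negative) perfect cube.
Check small values of y:
  y = 0: RHS = -9 is not a perfect cube.
  y = 1: RHS = 4 is not a perfect cube.
  y = -1: RHS = -22 is not a perfect cube.
  y = 2: RHS = 95 is not a perfect cube.
  y = -2: RHS = -113 is not a perfect cube.
  y = 3: RHS = 342 is not a perfect cube.
  y = -3: RHS = -360 is not a perfect cube.
Continuing the search up to |y| = 35 finds no solutions either.
No (x, y) in the scanned range satisfies the equation.

No integer solutions with |y| ≤ 35.


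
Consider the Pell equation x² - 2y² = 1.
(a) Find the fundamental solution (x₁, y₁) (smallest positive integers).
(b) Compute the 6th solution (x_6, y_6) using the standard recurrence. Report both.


Step 1: Find the fundamental solution (x₁, y₁) of x² - 2y² = 1.
  Expand √2 as a continued fraction. a₀ = ⌊√2⌋ = 1; iterate m_{k+1} = d_k·a_k − m_k, d_{k+1} = (2 − m_{k+1}²)/d_k, a_{k+1} = ⌊(a₀ + m_{k+1})/d_{k+1}⌋ (starting m₀ = 0, d₀ = 1), with convergents p_k = a_k·p_{k-1} + p_{k-2}, q_k = a_k·q_{k-1} + q_{k-2} (p₋₁ = 1, q₋₁ = 0):
  k = 0: a₀ = 1; p₀/q₀ = 1/1; p₀² − 2·q₀² = 1 − 2 = -1.
  k = 1: m = 1, d = 1, a = ⌊(1 + 1)/1⌋ = 2; p/q = (2·1 + 1)/(2·1 + 0) = 3/2; p² − 2·q² = 9 − 8 = 1.
  The first convergent with p² − 2·q² = 1 gives the fundamental solution (x₁, y₁) = (3, 2).
Step 2: Apply the recurrence (x_{n+1}, y_{n+1}) = (x₁x_n + 2y₁y_n, x₁y_n + y₁x_n) repeatedly.
  From (x_1, y_1) = (3, 2): x_2 = 3·3 + 2·2·2 = 17; y_2 = 3·2 + 2·3 = 12.
  From (x_2, y_2) = (17, 12): x_3 = 3·17 + 2·2·12 = 99; y_3 = 3·12 + 2·17 = 70.
  From (x_3, y_3) = (99, 70): x_4 = 3·99 + 2·2·70 = 577; y_4 = 3·70 + 2·99 = 408.
  From (x_4, y_4) = (577, 408): x_5 = 3·577 + 2·2·408 = 3363; y_5 = 3·408 + 2·577 = 2378.
  From (x_5, y_5) = (3363, 2378): x_6 = 3·3363 + 2·2·2378 = 19601; y_6 = 3·2378 + 2·3363 = 13860.
Step 3: Verify x_6² - 2·y_6² = 384199201 - 384199200 = 1 (should be 1). ✓

(x_1, y_1) = (3, 2); (x_6, y_6) = (19601, 13860).


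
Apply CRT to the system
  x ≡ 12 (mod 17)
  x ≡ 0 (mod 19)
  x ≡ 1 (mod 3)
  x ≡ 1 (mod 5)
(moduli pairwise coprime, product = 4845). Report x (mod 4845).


Product of moduli M = 17 · 19 · 3 · 5 = 4845.
Merge one congruence at a time:
  Start: x ≡ 12 (mod 17).
  Combine with x ≡ 0 (mod 19); new modulus lcm = 323.
    Write x = 12 + 17·t and substitute into x ≡ 0 (mod 19): 17·t ≡ 0 − 12 = -12 (mod 19).
    Reduce coefficients mod 19: 17·t ≡ 7 (mod 19).
    The inverse of 17 mod 19 is 9 (since 17·9 = 153 = 8·19 + 1), so t ≡ 9·7 = 63 ≡ 6 (mod 19).
    Then x = 12 + 17·6 = 114, valid modulo lcm(17, 19) = 323: x ≡ 114 (mod 323).
  Combine with x ≡ 1 (mod 3); new modulus lcm = 969.
    Write x = 114 + 323·t and substitute into x ≡ 1 (mod 3): 323·t ≡ 1 − 114 = -113 (mod 3).
    Reduce coefficients mod 3: 2·t ≡ 1 (mod 3).
    The inverse of 2 mod 3 is 2 (since 2·2 = 4 = 1·3 + 1), so t ≡ 2·1 = 2 ≡ 2 (mod 3).
    Then x = 114 + 323·2 = 760, valid modulo lcm(323, 3) = 969: x ≡ 760 (mod 969).
  Combine with x ≡ 1 (mod 5); new modulus lcm = 4845.
    Write x = 760 + 969·t and substitute into x ≡ 1 (mod 5): 969·t ≡ 1 − 760 = -759 (mod 5).
    Reduce coefficients mod 5: 4·t ≡ 1 (mod 5).
    The inverse of 4 mod 5 is 4 (since 4·4 = 16 = 3·5 + 1), so t ≡ 4·1 = 4 ≡ 4 (mod 5).
    Then x = 760 + 969·4 = 4636, valid modulo lcm(969, 5) = 4845: x ≡ 4636 (mod 4845).
Verify against each original: 4636 mod 17 = 12, 4636 mod 19 = 0, 4636 mod 3 = 1, 4636 mod 5 = 1.

x ≡ 4636 (mod 4845).


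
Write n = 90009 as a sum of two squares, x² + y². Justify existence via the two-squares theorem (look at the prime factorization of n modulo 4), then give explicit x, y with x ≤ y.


Step 1: Factor n = 90009 = 3^2 · 73 · 137.
Step 2: Check the mod-4 condition on each prime factor: 3 ≡ 3 (mod 4), exponent 2 (must be even); 73 ≡ 1 (mod 4), exponent 1; 137 ≡ 1 (mod 4), exponent 1.
All primes ≡ 3 (mod 4) appear to even exponent (or don't appear), so by the two-squares theorem n IS expressible as a sum of two squares.
Step 3: Build a representation. Group n = k² · m with k = 3 and m = 73 · 137 = 10001 (a product of primes ≡ 1 (mod 4)); a representation of m scales to one of n via (k·x)² + (k·y)² = k²(x² + y²). Each prime p ≡ 1 (mod 4) is itself a sum of two squares; find a² by testing p − a² for a perfect square:
  73: 73 − 1² = 72, 73 − 2² = 69, 73 − 3² = 64 = 8² ⇒ 73 = 3² + 8².
  137: 137 − 1² = 136, 137 − 2² = 133, 137 − 3² = 128, 137 − 4² = 121 = 11² ⇒ 137 = 4² + 11².
  Combine using the Brahmagupta–Fibonacci identity (a² + b²)(c² + d²) = (ac − bd)² + (ad + bc)² = (ac + bd)² + (ad − bc)²:
  73 · 137 = 10001: from (3² + 8²)(4² + 11²), take (3·4 − 8·11, 3·11 + 8·4) = (12 − 88, 33 + 32) = (-76, 65); dropping signs (only squares matter) gives (76, 65); check 76² + 65² = 5776 + 4225 = 10001 ✓.
  Scale by k = 3: (3·76, 3·65) = (228, 195).
Step 4: Order so x ≤ y and verify: 195² + 228² = 38025 + 51984 = 90009 = n. ✓

n = 90009 = 195² + 228² (one valid representation with x ≤ y).
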